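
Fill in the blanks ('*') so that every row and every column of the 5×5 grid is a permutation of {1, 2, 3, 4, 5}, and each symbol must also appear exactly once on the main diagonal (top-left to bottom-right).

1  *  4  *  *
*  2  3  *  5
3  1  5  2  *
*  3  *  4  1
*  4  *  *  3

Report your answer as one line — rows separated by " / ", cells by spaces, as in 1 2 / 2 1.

1 5 4 3 2 / 4 2 3 1 5 / 3 1 5 2 4 / 5 3 2 4 1 / 2 4 1 5 3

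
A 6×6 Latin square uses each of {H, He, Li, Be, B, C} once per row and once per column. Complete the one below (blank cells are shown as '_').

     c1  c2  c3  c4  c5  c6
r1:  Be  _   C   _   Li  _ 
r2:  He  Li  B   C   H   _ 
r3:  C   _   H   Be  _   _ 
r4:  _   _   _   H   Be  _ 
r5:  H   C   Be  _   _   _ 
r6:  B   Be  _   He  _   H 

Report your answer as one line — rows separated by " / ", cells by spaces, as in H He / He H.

row 1 has {Li,Be,C}; column 4 has {H,He,Be,C} — only B is left for (r1,c4).
row 1 has {Li,Be,B,C}; column 6 has {H} — only He is left for (r1,c6).
row 2 has {H,He,Li,B,C}; column 6 has {H,He} — only Be is left for (r2,c6).
row 4 has {H,Be}; column 1 has {H,He,Be,B,C} — only Li is left for (r4,c1).
row 4 has {H,Li,Be}; column 3 has {H,Be,B,C} — only He is left for (r4,c3).
row 5 has {H,Be,C}; column 4 has {H,He,Be,B,C} — only Li is left for (r5,c4).
row 5 has {H,Li,Be,C}; column 6 has {H,He,Be} — only B is left for (r5,c6).
row 6 has {H,He,Be,B}; column 3 has {H,He,Be,B,C} — only Li is left for (r6,c3).
row 6 has {H,He,Li,Be,B}; column 5 has {H,Li,Be} — only C is left for (r6,c5).
row 1 has {He,Li,Be,B,C}; column 2 has {Li,Be,C} — only H is left for (r1,c2).
row 3 has {H,Be,C}; column 6 has {H,He,Be,B} — only Li is left for (r3,c6).
row 4 has {H,He,Li,Be}; column 2 has {H,Li,Be,C} — only B is left for (r4,c2).
row 4 has {H,He,Li,Be,B}; column 6 has {H,He,Li,Be,B} — only C is left for (r4,c6).
row 5 has {H,Li,Be,B,C}; column 5 has {H,Li,Be,C} — only He is left for (r5,c5).
row 3 has {H,Li,Be,C}; column 2 has {H,Li,Be,B,C} — only He is left for (r3,c2).
row 3 has {H,He,Li,Be,C}; column 5 has {H,He,Li,Be,C} — only B is left for (r3,c5).

Be H C B Li He / He Li B C H Be / C He H Be B Li / Li B He H Be C / H C Be Li He B / B Be Li He C H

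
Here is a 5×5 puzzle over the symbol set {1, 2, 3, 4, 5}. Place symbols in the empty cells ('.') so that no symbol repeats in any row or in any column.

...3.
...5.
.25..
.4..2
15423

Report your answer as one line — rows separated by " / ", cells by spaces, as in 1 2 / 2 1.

(r1,c2): row 1 has {3}; column 2 has {2,4,5}, so it must be 1.
(r1,c3): row 1 has {1,3}; column 3 has {4,5}, so it must be 2.
(r2,c2): row 2 has {5}; column 2 has {1,2,4,5}, so it must be 3.
(r2,c3): row 2 has {3,5}; column 3 has {2,4,5}, so it must be 1.
(r2,c5): row 2 has {1,3,5}; column 5 has {2,3}, so it must be 4.
(r3,c5): row 3 has {2,5}; column 5 has {2,3,4}, so it must be 1.
(r4,c3): row 4 has {2,4}; column 3 has {1,2,4,5}, so it must be 3.
(r4,c4): row 4 has {2,3,4}; column 4 has {2,3,5}, so it must be 1.
(r1,c5): row 1 has {1,2,3}; column 5 has {1,2,3,4}, so it must be 5.
(r2,c1): row 2 has {1,3,4,5}; column 1 has {1}, so it must be 2.
(r3,c4): row 3 has {1,2,5}; column 4 has {1,2,3,5}, so it must be 4.
(r4,c1): row 4 has {1,2,3,4}; column 1 has {1,2}, so it must be 5.
(r1,c1): row 1 has {1,2,3,5}; column 1 has {1,2,5}, so it must be 4.
(r3,c1): row 3 has {1,2,4,5}; column 1 has {1,2,4,5}, so it must be 3.

4 1 2 3 5 / 2 3 1 5 4 / 3 2 5 4 1 / 5 4 3 1 2 / 1 5 4 2 3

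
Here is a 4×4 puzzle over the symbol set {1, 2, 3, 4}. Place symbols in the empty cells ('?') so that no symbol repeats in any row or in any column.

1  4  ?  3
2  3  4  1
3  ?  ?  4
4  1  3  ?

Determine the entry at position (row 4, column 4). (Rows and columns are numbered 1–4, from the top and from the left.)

2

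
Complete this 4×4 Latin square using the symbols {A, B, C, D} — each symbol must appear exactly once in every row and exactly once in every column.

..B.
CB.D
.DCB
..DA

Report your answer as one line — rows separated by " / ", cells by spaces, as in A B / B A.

D A B C / C B A D / A D C B / B C D A

At row 1, column 4: row 1 has {B}; column 4 has {A,B,D}; that leaves C.
At row 2, column 3: row 2 has {B,C,D}; column 3 has {B,C,D}; that leaves A.
At row 3, column 1: row 3 has {B,C,D}; column 1 has {C}; that leaves A.
At row 4, column 1: row 4 has {A,D}; column 1 has {A,C}; that leaves B.
At row 4, column 2: row 4 has {A,B,D}; column 2 has {B,D}; that leaves C.
At row 1, column 1: row 1 has {B,C}; column 1 has {A,B,C}; that leaves D.
At row 1, column 2: row 1 has {B,C,D}; column 2 has {B,C,D}; that leaves A.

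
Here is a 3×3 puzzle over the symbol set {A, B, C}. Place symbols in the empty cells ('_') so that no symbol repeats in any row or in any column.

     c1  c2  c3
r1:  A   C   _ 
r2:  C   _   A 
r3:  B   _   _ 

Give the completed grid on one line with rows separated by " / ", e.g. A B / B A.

(r1,c3) = B
(r2,c2) = B
(r3,c2) = A
(r3,c3) = C

A C B / C B A / B A C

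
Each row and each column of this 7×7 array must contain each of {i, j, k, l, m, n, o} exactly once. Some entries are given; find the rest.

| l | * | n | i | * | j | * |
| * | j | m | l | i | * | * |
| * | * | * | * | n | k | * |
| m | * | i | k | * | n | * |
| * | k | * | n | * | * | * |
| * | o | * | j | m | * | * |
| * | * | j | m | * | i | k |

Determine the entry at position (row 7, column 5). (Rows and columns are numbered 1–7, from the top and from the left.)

l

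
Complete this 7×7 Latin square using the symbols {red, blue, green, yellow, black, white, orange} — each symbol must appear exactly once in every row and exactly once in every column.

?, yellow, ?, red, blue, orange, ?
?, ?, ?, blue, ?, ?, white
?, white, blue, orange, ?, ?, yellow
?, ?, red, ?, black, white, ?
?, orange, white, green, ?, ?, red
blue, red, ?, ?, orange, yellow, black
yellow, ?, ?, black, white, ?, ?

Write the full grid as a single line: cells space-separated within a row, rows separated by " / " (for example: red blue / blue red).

Cell (r1,c7): row 1 has {red,blue,yellow,orange}; column 7 has {red,yellow,black,white} → green.
Cell (r4,c4): row 4 has {red,black,white}; column 4 has {red,blue,green,black,orange} → yellow.
Cell (r5,c1): row 5 has {red,green,white,orange}; column 1 has {blue,yellow} → black.
Cell (r5,c5): row 5 has {red,green,black,white,orange}; column 5 has {blue,black,white,orange} → yellow.
Cell (r5,c6): row 5 has {red,green,yellow,black,white,orange}; column 6 has {yellow,white,orange} → blue.
Cell (r6,c3): row 6 has {red,blue,yellow,black,orange}; column 3 has {red,blue,white} → green.
Cell (r6,c4): row 6 has {red,blue,green,yellow,black,orange}; column 4 has {red,blue,green,yellow,black,orange} → white.
Cell (r7,c3): row 7 has {yellow,black,white}; column 3 has {red,blue,green,white} → orange.
Cell (r7,c7): row 7 has {yellow,black,white,orange}; column 7 has {red,green,yellow,black,white} → blue.
Cell (r1,c1): row 1 has {red,blue,green,yellow,orange}; column 1 has {blue,yellow,black} → white.
Cell (r1,c3): row 1 has {red,blue,green,yellow,white,orange}; column 3 has {red,blue,green,white,orange} → black.
Cell (r2,c3): row 2 has {blue,white}; column 3 has {red,blue,green,black,white,orange} → yellow.
Cell (r4,c7): row 4 has {red,yellow,black,white}; column 7 has {red,blue,green,yellow,black,white} → orange.
Cell (r7,c2): row 7 has {blue,yellow,black,white,orange}; column 2 has {red,yellow,white,orange} → green.
Cell (r7,c6): row 7 has {blue,green,yellow,black,white,orange}; column 6 has {blue,yellow,white,orange} → red.
Cell (r2,c2): row 2 has {blue,yellow,white}; column 2 has {red,green,yellow,white,orange} → black.
Cell (r2,c6): row 2 has {blue,yellow,black,white}; column 6 has {red,blue,yellow,white,orange} → green.
Cell (r3,c6): row 3 has {blue,yellow,white,orange}; column 6 has {red,blue,green,yellow,white,orange} → black.
Cell (r4,c1): row 4 has {red,yellow,black,white,orange}; column 1 has {blue,yellow,black,white} → green.
Cell (r4,c2): row 4 has {red,green,yellow,black,white,orange}; column 2 has {red,green,yellow,black,white,orange} → blue.
Cell (r2,c5): row 2 has {blue,green,yellow,black,white}; column 5 has {blue,yellow,black,white,orange} → red.
Cell (r3,c1): row 3 has {blue,yellow,black,white,orange}; column 1 has {blue,green,yellow,black,white} → red.
Cell (r3,c5): row 3 has {red,blue,yellow,black,white,orange}; column 5 has {red,blue,yellow,black,white,orange} → green.
Cell (r2,c1): row 2 has {red,blue,green,yellow,black,white}; column 1 has {red,blue,green,yellow,black,white} → orange.

white yellow black red blue orange green / orange black yellow blue red green white / red white blue orange green black yellow / green blue red yellow black white orange / black orange white green yellow blue red / blue red green white orange yellow black / yellow green orange black white red blue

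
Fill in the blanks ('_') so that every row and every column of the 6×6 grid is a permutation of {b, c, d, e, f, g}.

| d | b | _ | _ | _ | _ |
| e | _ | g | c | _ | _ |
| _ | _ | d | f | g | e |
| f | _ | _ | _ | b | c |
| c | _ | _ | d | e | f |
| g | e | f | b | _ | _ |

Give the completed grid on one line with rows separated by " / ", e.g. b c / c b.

d b c e f g / e f g c d b / b c d f g e / f d e g b c / c g b d e f / g e f b c d

row 1 has {b,d}; column 6 has {c,e,f} — only g is left for (r1,c6).
row 3 has {d,e,f,g}; column 1 has {c,d,e,f,g} — only b is left for (r3,c1).
row 3 has {b,d,e,f,g}; column 2 has {b,e} — only c is left for (r3,c2).
row 4 has {b,c,f}; column 3 has {d,f,g} — only e is left for (r4,c3).
row 4 has {b,c,e,f}; column 4 has {b,c,d,f} — only g is left for (r4,c4).
row 5 has {c,d,e,f}; column 2 has {b,c,e} — only g is left for (r5,c2).
row 5 has {c,d,e,f,g}; column 3 has {d,e,f,g} — only b is left for (r5,c3).
row 6 has {b,e,f,g}; column 6 has {c,e,f,g} — only d is left for (r6,c6).
row 1 has {b,d,g}; column 3 has {b,d,e,f,g} — only c is left for (r1,c3).
row 1 has {b,c,d,g}; column 4 has {b,c,d,f,g} — only e is left for (r1,c4).
row 1 has {b,c,d,e,g}; column 5 has {b,e,g} — only f is left for (r1,c5).
row 2 has {c,e,g}; column 5 has {b,e,f,g} — only d is left for (r2,c5).
row 2 has {c,d,e,g}; column 6 has {c,d,e,f,g} — only b is left for (r2,c6).
row 4 has {b,c,e,f,g}; column 2 has {b,c,e,g} — only d is left for (r4,c2).
row 6 has {b,d,e,f,g}; column 5 has {b,d,e,f,g} — only c is left for (r6,c5).
row 2 has {b,c,d,e,g}; column 2 has {b,c,d,e,g} — only f is left for (r2,c2).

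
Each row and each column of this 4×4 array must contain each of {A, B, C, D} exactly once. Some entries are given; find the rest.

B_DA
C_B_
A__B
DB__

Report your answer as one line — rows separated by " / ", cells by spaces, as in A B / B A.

B C D A / C A B D / A D C B / D B A C

Cell (r1,c2): row 1 has {A,B,D}; column 2 has {B} → C.
Cell (r2,c4): row 2 has {B,C}; column 4 has {A,B} → D.
Cell (r3,c2): row 3 has {A,B}; column 2 has {B,C} → D.
Cell (r3,c3): row 3 has {A,B,D}; column 3 has {B,D} → C.
Cell (r4,c3): row 4 has {B,D}; column 3 has {B,C,D} → A.
Cell (r4,c4): row 4 has {A,B,D}; column 4 has {A,B,D} → C.
Cell (r2,c2): row 2 has {B,C,D}; column 2 has {B,C,D} → A.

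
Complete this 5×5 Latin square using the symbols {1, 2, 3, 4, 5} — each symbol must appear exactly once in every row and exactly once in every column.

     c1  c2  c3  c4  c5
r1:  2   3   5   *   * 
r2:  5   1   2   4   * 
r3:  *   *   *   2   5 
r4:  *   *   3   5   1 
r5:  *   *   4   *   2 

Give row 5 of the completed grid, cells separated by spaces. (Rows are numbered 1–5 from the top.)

row 1 has {2,3,5}; column 4 has {2,4,5} — only 1 is left for (r1,c4).
row 1 has {1,2,3,5}; column 5 has {1,2,5} — only 4 is left for (r1,c5).
row 2 has {1,2,4,5}; column 5 has {1,2,4,5} — only 3 is left for (r2,c5).
row 3 has {2,5}; column 2 has {1,3} — only 4 is left for (r3,c2).
row 3 has {2,4,5}; column 3 has {2,3,4,5} — only 1 is left for (r3,c3).
row 4 has {1,3,5}; column 1 has {2,5} — only 4 is left for (r4,c1).
row 4 has {1,3,4,5}; column 2 has {1,3,4} — only 2 is left for (r4,c2).
row 5 has {2,4}; column 2 has {1,2,3,4} — only 5 is left for (r5,c2).
row 5 has {2,4,5}; column 4 has {1,2,4,5} — only 3 is left for (r5,c4).
row 3 has {1,2,4,5}; column 1 has {2,4,5} — only 3 is left for (r3,c1).
row 5 has {2,3,4,5}; column 1 has {2,3,4,5} — only 1 is left for (r5,c1).

1 5 4 3 2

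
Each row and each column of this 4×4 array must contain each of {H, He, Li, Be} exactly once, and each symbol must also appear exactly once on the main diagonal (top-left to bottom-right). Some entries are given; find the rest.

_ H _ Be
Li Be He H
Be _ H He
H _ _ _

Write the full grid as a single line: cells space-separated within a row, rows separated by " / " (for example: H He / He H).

He H Li Be / Li Be He H / Be Li H He / H He Be Li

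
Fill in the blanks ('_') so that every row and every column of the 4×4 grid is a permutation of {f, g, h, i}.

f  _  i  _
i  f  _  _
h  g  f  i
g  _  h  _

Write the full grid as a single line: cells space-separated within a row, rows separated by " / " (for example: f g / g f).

Cell (r1,c2): row 1 has {f,i}; column 2 has {f,g} → h.
Cell (r1,c4): row 1 has {f,h,i}; column 4 has {i} → g.
Cell (r2,c3): row 2 has {f,i}; column 3 has {f,h,i} → g.
Cell (r2,c4): row 2 has {f,g,i}; column 4 has {g,i} → h.
Cell (r4,c2): row 4 has {g,h}; column 2 has {f,g,h} → i.
Cell (r4,c4): row 4 has {g,h,i}; column 4 has {g,h,i} → f.

f h i g / i f g h / h g f i / g i h f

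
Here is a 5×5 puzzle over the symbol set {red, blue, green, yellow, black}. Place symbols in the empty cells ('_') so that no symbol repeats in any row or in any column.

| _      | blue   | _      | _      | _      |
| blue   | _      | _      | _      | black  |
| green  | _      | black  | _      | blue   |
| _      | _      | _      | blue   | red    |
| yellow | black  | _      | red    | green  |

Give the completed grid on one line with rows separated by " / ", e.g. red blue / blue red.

red blue green black yellow / blue yellow red green black / green red black yellow blue / black green yellow blue red / yellow black blue red green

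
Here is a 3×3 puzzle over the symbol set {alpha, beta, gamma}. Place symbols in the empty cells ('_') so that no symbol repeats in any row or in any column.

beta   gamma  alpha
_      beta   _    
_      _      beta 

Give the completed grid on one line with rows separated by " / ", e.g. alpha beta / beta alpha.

(r2,c3) = gamma
(r3,c2) = alpha
(r2,c1) = alpha
(r3,c1) = gamma

beta gamma alpha / alpha beta gamma / gamma alpha beta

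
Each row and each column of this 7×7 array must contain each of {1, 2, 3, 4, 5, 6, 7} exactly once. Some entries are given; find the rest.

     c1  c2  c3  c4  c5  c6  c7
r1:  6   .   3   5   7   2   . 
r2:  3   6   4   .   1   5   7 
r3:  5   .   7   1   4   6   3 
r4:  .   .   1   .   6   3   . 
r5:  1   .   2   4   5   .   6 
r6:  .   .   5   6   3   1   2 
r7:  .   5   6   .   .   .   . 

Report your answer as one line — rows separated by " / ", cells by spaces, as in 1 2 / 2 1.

6 1 3 5 7 2 4 / 3 6 4 2 1 5 7 / 5 2 7 1 4 6 3 / 2 4 1 7 6 3 5 / 1 3 2 4 5 7 6 / 4 7 5 6 3 1 2 / 7 5 6 3 2 4 1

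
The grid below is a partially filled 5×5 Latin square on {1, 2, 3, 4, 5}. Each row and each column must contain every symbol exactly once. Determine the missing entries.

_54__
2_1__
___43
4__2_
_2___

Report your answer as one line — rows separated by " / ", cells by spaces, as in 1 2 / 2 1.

(r3,c2) = 1
(r4,c2) = 3
(r4,c3) = 5
(r4,c5) = 1
(r5,c3) = 3
(r1,c5) = 2
(r2,c2) = 4
(r2,c5) = 5
(r3,c1) = 5
(r3,c3) = 2
(r5,c1) = 1
(r5,c4) = 5
(r5,c5) = 4
(r1,c1) = 3
(r1,c4) = 1
(r2,c4) = 3

3 5 4 1 2 / 2 4 1 3 5 / 5 1 2 4 3 / 4 3 5 2 1 / 1 2 3 5 4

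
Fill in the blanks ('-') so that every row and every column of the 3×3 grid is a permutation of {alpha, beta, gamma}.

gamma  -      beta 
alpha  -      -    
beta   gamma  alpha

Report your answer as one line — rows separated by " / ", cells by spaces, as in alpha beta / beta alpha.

gamma alpha beta / alpha beta gamma / beta gamma alpha

(r1,c2) = alpha
(r2,c2) = beta
(r2,c3) = gamma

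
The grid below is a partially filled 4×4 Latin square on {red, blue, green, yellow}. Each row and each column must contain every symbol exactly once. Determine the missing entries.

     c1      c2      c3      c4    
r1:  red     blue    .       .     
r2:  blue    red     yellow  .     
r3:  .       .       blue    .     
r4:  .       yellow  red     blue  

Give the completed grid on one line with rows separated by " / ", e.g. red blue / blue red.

red blue green yellow / blue red yellow green / yellow green blue red / green yellow red blue

row 1 has {red,blue}; column 3 has {red,blue,yellow} — only green is left for (r1,c3).
row 1 has {red,blue,green}; column 4 has {blue} — only yellow is left for (r1,c4).
row 2 has {red,blue,yellow}; column 4 has {blue,yellow} — only green is left for (r2,c4).
row 3 has {blue}; column 2 has {red,blue,yellow} — only green is left for (r3,c2).
row 3 has {blue,green}; column 4 has {blue,green,yellow} — only red is left for (r3,c4).
row 4 has {red,blue,yellow}; column 1 has {red,blue} — only green is left for (r4,c1).
row 3 has {red,blue,green}; column 1 has {red,blue,green} — only yellow is left for (r3,c1).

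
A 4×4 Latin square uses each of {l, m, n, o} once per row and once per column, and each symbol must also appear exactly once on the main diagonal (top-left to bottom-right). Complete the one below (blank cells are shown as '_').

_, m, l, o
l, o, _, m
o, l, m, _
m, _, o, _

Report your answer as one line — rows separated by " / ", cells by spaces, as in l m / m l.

n m l o / l o n m / o l m n / m n o l

(r1,c1) = n
(r2,c3) = n
(r3,c4) = n
(r4,c2) = n
(r4,c4) = l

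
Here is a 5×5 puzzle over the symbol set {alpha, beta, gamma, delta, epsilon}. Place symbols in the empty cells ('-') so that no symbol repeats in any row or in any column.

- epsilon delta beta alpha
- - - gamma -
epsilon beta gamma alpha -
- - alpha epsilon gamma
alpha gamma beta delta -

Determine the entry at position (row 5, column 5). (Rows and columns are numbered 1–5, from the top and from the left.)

row 1 has {alpha,beta,delta,epsilon}; column 1 has {alpha,epsilon} — only gamma is left for (r1,c1).
row 2 has {gamma}; column 3 has {alpha,beta,gamma,delta} — only epsilon is left for (r2,c3).
row 3 has {alpha,beta,gamma,epsilon}; column 5 has {alpha,gamma} — only delta is left for (r3,c5).
row 4 has {alpha,gamma,epsilon}; column 2 has {beta,gamma,epsilon} — only delta is left for (r4,c2).
row 5 has {alpha,beta,gamma,delta}; column 5 has {alpha,gamma,delta} — only epsilon is left for (r5,c5).

epsilon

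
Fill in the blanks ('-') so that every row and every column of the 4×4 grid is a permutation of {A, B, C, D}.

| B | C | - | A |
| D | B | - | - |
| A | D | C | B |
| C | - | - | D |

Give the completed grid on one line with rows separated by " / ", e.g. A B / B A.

B C D A / D B A C / A D C B / C A B D

row 1 has {A,B,C}; column 3 has {C} — only D is left for (r1,c3).
row 2 has {B,D}; column 3 has {C,D} — only A is left for (r2,c3).
row 2 has {A,B,D}; column 4 has {A,B,D} — only C is left for (r2,c4).
row 4 has {C,D}; column 2 has {B,C,D} — only A is left for (r4,c2).
row 4 has {A,C,D}; column 3 has {A,C,D} — only B is left for (r4,c3).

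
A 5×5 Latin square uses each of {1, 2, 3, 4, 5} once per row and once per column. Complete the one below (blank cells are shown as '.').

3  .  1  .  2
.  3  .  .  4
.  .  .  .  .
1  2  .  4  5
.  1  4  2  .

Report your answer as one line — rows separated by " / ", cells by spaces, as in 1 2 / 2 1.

3 4 1 5 2 / 2 3 5 1 4 / 4 5 2 3 1 / 1 2 3 4 5 / 5 1 4 2 3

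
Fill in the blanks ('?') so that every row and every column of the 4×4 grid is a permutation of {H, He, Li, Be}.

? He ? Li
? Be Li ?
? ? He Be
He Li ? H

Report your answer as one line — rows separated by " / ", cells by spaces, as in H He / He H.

Be He H Li / H Be Li He / Li H He Be / He Li Be H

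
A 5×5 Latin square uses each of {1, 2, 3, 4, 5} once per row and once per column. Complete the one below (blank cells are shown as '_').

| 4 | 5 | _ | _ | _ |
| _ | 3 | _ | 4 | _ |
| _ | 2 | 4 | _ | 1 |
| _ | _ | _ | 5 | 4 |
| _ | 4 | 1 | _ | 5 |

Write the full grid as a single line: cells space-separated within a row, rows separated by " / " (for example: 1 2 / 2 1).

4 5 2 1 3 / 1 3 5 4 2 / 5 2 4 3 1 / 2 1 3 5 4 / 3 4 1 2 5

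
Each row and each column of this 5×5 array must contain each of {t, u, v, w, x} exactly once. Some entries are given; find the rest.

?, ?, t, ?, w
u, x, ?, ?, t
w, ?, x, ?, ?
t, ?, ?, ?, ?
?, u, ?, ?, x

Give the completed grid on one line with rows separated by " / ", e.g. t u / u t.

x v t u w / u x v w t / w t x v u / t w u x v / v u w t x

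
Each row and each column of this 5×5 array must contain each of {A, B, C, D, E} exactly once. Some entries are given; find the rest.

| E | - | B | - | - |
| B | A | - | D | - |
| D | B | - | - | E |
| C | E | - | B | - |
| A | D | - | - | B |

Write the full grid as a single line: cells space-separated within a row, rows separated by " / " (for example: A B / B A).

E C B A D / B A E D C / D B A C E / C E D B A / A D C E B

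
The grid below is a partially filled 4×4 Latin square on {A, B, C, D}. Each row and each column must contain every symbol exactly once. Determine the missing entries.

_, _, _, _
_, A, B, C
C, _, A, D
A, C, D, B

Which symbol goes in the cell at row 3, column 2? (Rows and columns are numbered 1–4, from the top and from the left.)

Cell (r1,c3): row 1 is empty so far; column 3 has {A,B,D} → C.
Cell (r1,c4): row 1 has {C}; column 4 has {B,C,D} → A.
Cell (r2,c1): row 2 has {A,B,C}; column 1 has {A,C} → D.
Cell (r3,c2): row 3 has {A,C,D}; column 2 has {A,C} → B.

B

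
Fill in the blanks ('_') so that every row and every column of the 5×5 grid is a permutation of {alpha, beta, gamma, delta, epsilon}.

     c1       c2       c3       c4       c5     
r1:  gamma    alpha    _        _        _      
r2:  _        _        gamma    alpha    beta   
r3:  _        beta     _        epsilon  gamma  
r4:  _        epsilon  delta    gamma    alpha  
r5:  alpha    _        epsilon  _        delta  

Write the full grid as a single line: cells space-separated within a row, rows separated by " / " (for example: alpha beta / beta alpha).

gamma alpha beta delta epsilon / epsilon delta gamma alpha beta / delta beta alpha epsilon gamma / beta epsilon delta gamma alpha / alpha gamma epsilon beta delta

(r1,c3) = beta
(r1,c4) = delta
(r1,c5) = epsilon
(r2,c2) = delta
(r3,c1) = delta
(r3,c3) = alpha
(r4,c1) = beta
(r5,c2) = gamma
(r5,c4) = beta
(r2,c1) = epsilon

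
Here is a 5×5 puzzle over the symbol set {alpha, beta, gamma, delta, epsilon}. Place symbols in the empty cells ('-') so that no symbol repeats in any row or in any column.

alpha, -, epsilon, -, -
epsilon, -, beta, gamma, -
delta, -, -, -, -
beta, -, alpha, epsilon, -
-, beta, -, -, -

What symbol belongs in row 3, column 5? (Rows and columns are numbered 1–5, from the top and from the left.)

At row 3, column 3: row 3 has {delta}; column 3 has {alpha,beta,epsilon}; that leaves gamma.
At row 5, column 1: row 5 has {beta}; column 1 has {alpha,beta,delta,epsilon}; that leaves gamma.
At row 5, column 3: row 5 has {beta,gamma}; column 3 has {alpha,beta,gamma,epsilon}; that leaves delta.
At row 5, column 4: row 5 has {beta,gamma,delta}; column 4 has {gamma,epsilon}; that leaves alpha.
At row 5, column 5: row 5 has {alpha,beta,gamma,delta}; column 5 is empty so far; that leaves epsilon.
At row 3, column 4: row 3 has {gamma,delta}; column 4 has {alpha,gamma,epsilon}; that leaves beta.
At row 3, column 5: row 3 has {beta,gamma,delta}; column 5 has {epsilon}; that leaves alpha.

alpha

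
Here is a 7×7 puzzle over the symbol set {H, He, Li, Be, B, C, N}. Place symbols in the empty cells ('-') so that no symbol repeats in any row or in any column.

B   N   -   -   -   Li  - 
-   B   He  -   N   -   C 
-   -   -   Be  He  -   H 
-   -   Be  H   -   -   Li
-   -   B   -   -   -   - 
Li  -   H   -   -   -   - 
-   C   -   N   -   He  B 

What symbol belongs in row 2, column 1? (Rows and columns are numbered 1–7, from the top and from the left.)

row 1 has {Li,B,N}; column 3 has {H,He,Be,B} — only C is left for (r1,c3).
row 1 has {Li,B,C,N}; column 4 has {H,Be,N} — only He is left for (r1,c4).
row 1 has {He,Li,B,C,N}; column 7 has {H,Li,B,C} — only Be is left for (r1,c7).
row 2 has {He,B,C,N}; column 4 has {H,He,Be,N} — only Li is left for (r2,c4).
row 3 has {H,He,Be}; column 2 has {B,C,N} — only Li is left for (r3,c2).
row 3 has {H,He,Li,Be}; column 3 has {H,He,Be,B,C} — only N is left for (r3,c3).
row 4 has {H,Li,Be}; column 2 has {Li,B,C,N} — only He is left for (r4,c2).
row 5 has {B}; column 4 has {H,He,Li,Be,N} — only C is left for (r5,c4).
row 6 has {H,Li}; column 2 has {He,Li,B,C,N} — only Be is left for (r6,c2).
row 6 has {H,Li,Be}; column 4 has {H,He,Li,Be,C,N} — only B is left for (r6,c4).
row 6 has {H,Li,Be,B}; column 5 has {He,N} — only C is left for (r6,c5).
row 6 has {H,Li,Be,B,C}; column 6 has {He,Li} — only N is left for (r6,c6).
row 6 has {H,Li,Be,B,C,N}; column 7 has {H,Li,Be,B,C} — only He is left for (r6,c7).
row 7 has {He,B,C,N}; column 3 has {H,He,Be,B,C,N} — only Li is left for (r7,c3).
row 1 has {He,Li,Be,B,C,N}; column 5 has {He,C,N} — only H is left for (r1,c5).
row 3 has {H,He,Li,Be,N}; column 1 has {Li,B} — only C is left for (r3,c1).
row 3 has {H,He,Li,Be,C,N}; column 6 has {He,Li,N} — only B is left for (r3,c6).
row 4 has {H,He,Li,Be}; column 1 has {Li,B,C} — only N is left for (r4,c1).
row 4 has {H,He,Li,Be,N}; column 5 has {H,He,C,N} — only B is left for (r4,c5).
row 4 has {H,He,Li,Be,B,N}; column 6 has {He,Li,B,N} — only C is left for (r4,c6).
row 5 has {B,C}; column 2 has {He,Li,Be,B,C,N} — only H is left for (r5,c2).
row 5 has {H,B,C}; column 6 has {He,Li,B,C,N} — only Be is left for (r5,c6).
row 5 has {H,Be,B,C}; column 7 has {H,He,Li,Be,B,C} — only N is left for (r5,c7).
row 7 has {He,Li,B,C,N}; column 5 has {H,He,B,C,N} — only Be is left for (r7,c5).
row 2 has {He,Li,B,C,N}; column 6 has {He,Li,Be,B,C,N} — only H is left for (r2,c6).
row 5 has {H,Be,B,C,N}; column 1 has {Li,B,C,N} — only He is left for (r5,c1).
row 5 has {H,He,Be,B,C,N}; column 5 has {H,He,Be,B,C,N} — only Li is left for (r5,c5).
row 7 has {He,Li,Be,B,C,N}; column 1 has {He,Li,B,C,N} — only H is left for (r7,c1).
row 2 has {H,He,Li,B,C,N}; column 1 has {H,He,Li,B,C,N} — only Be is left for (r2,c1).

Be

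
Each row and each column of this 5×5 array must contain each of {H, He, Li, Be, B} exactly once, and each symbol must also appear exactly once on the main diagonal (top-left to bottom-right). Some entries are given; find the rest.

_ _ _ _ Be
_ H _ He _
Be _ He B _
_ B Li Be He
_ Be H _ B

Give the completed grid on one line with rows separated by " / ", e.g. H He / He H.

Cell (r1,c1): row 1 has {Be}; column 1 has {Be}; the diagonal has {H,He,Be,B} → Li.
Cell (r1,c2): row 1 has {Li,Be}; column 2 has {H,Be,B} → He.
Cell (r1,c3): row 1 has {He,Li,Be}; column 3 has {H,He,Li} → B.
Cell (r1,c4): row 1 has {He,Li,Be,B}; column 4 has {He,Be,B} → H.
Cell (r2,c1): row 2 has {H,He}; column 1 has {Li,Be} → B.
Cell (r2,c3): row 2 has {H,He,B}; column 3 has {H,He,Li,B} → Be.
Cell (r2,c5): row 2 has {H,He,Be,B}; column 5 has {He,Be,B} → Li.
Cell (r3,c2): row 3 has {He,Be,B}; column 2 has {H,He,Be,B} → Li.
Cell (r3,c5): row 3 has {He,Li,Be,B}; column 5 has {He,Li,Be,B} → H.
Cell (r4,c1): row 4 has {He,Li,Be,B}; column 1 has {Li,Be,B} → H.
Cell (r5,c1): row 5 has {H,Be,B}; column 1 has {H,Li,Be,B} → He.
Cell (r5,c4): row 5 has {H,He,Be,B}; column 4 has {H,He,Be,B} → Li.

Li He B H Be / B H Be He Li / Be Li He B H / H B Li Be He / He Be H Li B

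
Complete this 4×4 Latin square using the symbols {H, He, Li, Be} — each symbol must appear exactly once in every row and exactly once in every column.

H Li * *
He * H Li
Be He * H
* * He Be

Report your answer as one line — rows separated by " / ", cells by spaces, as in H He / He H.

H Li Be He / He Be H Li / Be He Li H / Li H He Be

Cell (r1,c3): row 1 has {H,Li}; column 3 has {H,He} → Be.
Cell (r1,c4): row 1 has {H,Li,Be}; column 4 has {H,Li,Be} → He.
Cell (r2,c2): row 2 has {H,He,Li}; column 2 has {He,Li} → Be.
Cell (r3,c3): row 3 has {H,He,Be}; column 3 has {H,He,Be} → Li.
Cell (r4,c1): row 4 has {He,Be}; column 1 has {H,He,Be} → Li.
Cell (r4,c2): row 4 has {He,Li,Be}; column 2 has {He,Li,Be} → H.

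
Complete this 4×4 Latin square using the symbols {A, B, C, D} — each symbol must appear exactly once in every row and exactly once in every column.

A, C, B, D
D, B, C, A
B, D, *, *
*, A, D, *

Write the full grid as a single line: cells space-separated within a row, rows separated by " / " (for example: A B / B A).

A C B D / D B C A / B D A C / C A D B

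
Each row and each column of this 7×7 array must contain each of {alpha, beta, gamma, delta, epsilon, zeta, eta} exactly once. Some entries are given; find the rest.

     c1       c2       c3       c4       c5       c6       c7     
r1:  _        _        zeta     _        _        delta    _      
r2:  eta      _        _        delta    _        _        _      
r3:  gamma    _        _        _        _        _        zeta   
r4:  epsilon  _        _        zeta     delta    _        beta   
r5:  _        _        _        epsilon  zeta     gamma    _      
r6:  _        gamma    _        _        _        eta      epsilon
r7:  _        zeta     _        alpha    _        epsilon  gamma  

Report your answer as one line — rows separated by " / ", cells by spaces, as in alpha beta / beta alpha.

alpha epsilon zeta gamma beta delta eta / eta beta epsilon delta gamma zeta alpha / gamma delta alpha eta epsilon beta zeta / epsilon eta gamma zeta delta alpha beta / beta alpha eta epsilon zeta gamma delta / zeta gamma delta beta alpha eta epsilon / delta zeta beta alpha eta epsilon gamma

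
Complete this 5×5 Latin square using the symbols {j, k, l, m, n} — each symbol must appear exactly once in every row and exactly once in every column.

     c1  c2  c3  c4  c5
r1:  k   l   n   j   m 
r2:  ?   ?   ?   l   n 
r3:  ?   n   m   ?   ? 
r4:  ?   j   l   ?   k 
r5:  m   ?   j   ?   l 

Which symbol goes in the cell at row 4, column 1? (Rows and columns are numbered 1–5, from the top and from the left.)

At row 2, column 1: row 2 has {l,n}; column 1 has {k,m}; that leaves j.
At row 2, column 3: row 2 has {j,l,n}; column 3 has {j,l,m,n}; that leaves k.
At row 3, column 1: row 3 has {m,n}; column 1 has {j,k,m}; that leaves l.
At row 3, column 4: row 3 has {l,m,n}; column 4 has {j,l}; that leaves k.
At row 3, column 5: row 3 has {k,l,m,n}; column 5 has {k,l,m,n}; that leaves j.
At row 4, column 1: row 4 has {j,k,l}; column 1 has {j,k,l,m}; that leaves n.

n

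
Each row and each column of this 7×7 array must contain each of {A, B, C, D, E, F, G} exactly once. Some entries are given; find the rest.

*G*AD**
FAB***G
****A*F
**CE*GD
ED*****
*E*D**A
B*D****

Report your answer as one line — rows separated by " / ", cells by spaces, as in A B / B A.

C G E A D F B / F A B C E D G / D C G B A E F / A B C E F G D / E D A F G B C / G E F D B C A / B F D G C A E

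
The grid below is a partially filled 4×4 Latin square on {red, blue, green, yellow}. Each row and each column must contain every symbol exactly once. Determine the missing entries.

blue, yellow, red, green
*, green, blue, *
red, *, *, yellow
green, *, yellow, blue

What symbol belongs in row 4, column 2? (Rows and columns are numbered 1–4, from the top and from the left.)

red

(r2,c1): row 2 has {blue,green}; column 1 has {red,blue,green}, so it must be yellow.
(r2,c4): row 2 has {blue,green,yellow}; column 4 has {blue,green,yellow}, so it must be red.
(r3,c2): row 3 has {red,yellow}; column 2 has {green,yellow}, so it must be blue.
(r3,c3): row 3 has {red,blue,yellow}; column 3 has {red,blue,yellow}, so it must be green.
(r4,c2): row 4 has {blue,green,yellow}; column 2 has {blue,green,yellow}, so it must be red.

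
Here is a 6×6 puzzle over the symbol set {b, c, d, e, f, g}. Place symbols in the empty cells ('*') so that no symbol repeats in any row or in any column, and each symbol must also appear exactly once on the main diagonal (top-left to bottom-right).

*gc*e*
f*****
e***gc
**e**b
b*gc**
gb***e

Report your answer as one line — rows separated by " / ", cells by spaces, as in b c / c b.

d g c b e f / f c d e b g / e d b f g c / c f e g d b / b e g c f d / g b f d c e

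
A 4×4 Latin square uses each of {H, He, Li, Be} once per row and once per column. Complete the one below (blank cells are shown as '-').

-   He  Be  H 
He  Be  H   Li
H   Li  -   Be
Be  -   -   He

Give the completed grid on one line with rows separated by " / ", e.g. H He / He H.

Li He Be H / He Be H Li / H Li He Be / Be H Li He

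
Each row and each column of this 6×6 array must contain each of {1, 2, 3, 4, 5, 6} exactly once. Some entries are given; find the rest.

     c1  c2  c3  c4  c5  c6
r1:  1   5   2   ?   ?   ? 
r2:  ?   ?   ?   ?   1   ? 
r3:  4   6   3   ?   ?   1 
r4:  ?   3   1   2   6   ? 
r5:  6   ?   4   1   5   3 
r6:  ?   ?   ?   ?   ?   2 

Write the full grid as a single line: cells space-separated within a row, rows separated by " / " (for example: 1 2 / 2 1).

(r3,c4) = 5
(r3,c5) = 2
(r4,c1) = 5
(r4,c6) = 4
(r5,c2) = 2
(r6,c1) = 3
(r6,c5) = 4
(r1,c5) = 3
(r1,c6) = 6
(r2,c1) = 2
(r2,c2) = 4
(r2,c6) = 5
(r6,c2) = 1
(r6,c4) = 6
(r1,c4) = 4
(r2,c3) = 6
(r2,c4) = 3
(r6,c3) = 5

1 5 2 4 3 6 / 2 4 6 3 1 5 / 4 6 3 5 2 1 / 5 3 1 2 6 4 / 6 2 4 1 5 3 / 3 1 5 6 4 2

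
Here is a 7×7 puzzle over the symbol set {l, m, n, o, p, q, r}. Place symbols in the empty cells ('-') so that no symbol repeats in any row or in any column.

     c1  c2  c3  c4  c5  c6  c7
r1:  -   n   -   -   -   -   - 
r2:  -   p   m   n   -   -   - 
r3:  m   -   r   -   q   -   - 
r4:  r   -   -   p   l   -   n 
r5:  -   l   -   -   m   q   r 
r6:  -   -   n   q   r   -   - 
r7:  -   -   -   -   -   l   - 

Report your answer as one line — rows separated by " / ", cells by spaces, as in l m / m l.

(r2,c5): row 2 has {m,n,p}; column 5 has {l,m,q,r}, so it must be o.
(r2,c6): row 2 has {m,n,o,p}; column 6 has {l,q}, so it must be r.
(r3,c2): row 3 has {m,q,r}; column 2 has {l,n,p}, so it must be o.
(r3,c4): row 3 has {m,o,q,r}; column 4 has {n,p,q}, so it must be l.
(r3,c7): row 3 has {l,m,o,q,r}; column 7 has {n,r}, so it must be p.
(r5,c4): row 5 has {l,m,q,r}; column 4 has {l,n,p,q}, so it must be o.
(r6,c2): row 6 has {n,q,r}; column 2 has {l,n,o,p}, so it must be m.
(r1,c5): row 1 has {n}; column 5 has {l,m,o,q,r}, so it must be p.
(r3,c6): row 3 has {l,m,o,p,q,r}; column 6 has {l,q,r}, so it must be n.
(r4,c2): row 4 has {l,n,p,r}; column 2 has {l,m,n,o,p}, so it must be q.
(r4,c3): row 4 has {l,n,p,q,r}; column 3 has {m,n,r}, so it must be o.
(r4,c6): row 4 has {l,n,o,p,q,r}; column 6 has {l,n,q,r}, so it must be m.
(r5,c3): row 5 has {l,m,o,q,r}; column 3 has {m,n,o,r}, so it must be p.
(r7,c2): row 7 has {l}; column 2 has {l,m,n,o,p,q}, so it must be r.
(r7,c3): row 7 has {l,r}; column 3 has {m,n,o,p,r}, so it must be q.
(r7,c4): row 7 has {l,q,r}; column 4 has {l,n,o,p,q}, so it must be m.
(r7,c5): row 7 has {l,m,q,r}; column 5 has {l,m,o,p,q,r}, so it must be n.
(r7,c7): row 7 has {l,m,n,q,r}; column 7 has {n,p,r}, so it must be o.
(r1,c3): row 1 has {n,p}; column 3 has {m,n,o,p,q,r}, so it must be l.
(r1,c4): row 1 has {l,n,p}; column 4 has {l,m,n,o,p,q}, so it must be r.
(r1,c6): row 1 has {l,n,p,r}; column 6 has {l,m,n,q,r}, so it must be o.
(r5,c1): row 5 has {l,m,o,p,q,r}; column 1 has {m,r}, so it must be n.
(r6,c6): row 6 has {m,n,q,r}; column 6 has {l,m,n,o,q,r}, so it must be p.
(r6,c7): row 6 has {m,n,p,q,r}; column 7 has {n,o,p,r}, so it must be l.
(r7,c1): row 7 has {l,m,n,o,q,r}; column 1 has {m,n,r}, so it must be p.
(r1,c1): row 1 has {l,n,o,p,r}; column 1 has {m,n,p,r}, so it must be q.
(r1,c7): row 1 has {l,n,o,p,q,r}; column 7 has {l,n,o,p,r}, so it must be m.
(r2,c1): row 2 has {m,n,o,p,r}; column 1 has {m,n,p,q,r}, so it must be l.
(r2,c7): row 2 has {l,m,n,o,p,r}; column 7 has {l,m,n,o,p,r}, so it must be q.
(r6,c1): row 6 has {l,m,n,p,q,r}; column 1 has {l,m,n,p,q,r}, so it must be o.

q n l r p o m / l p m n o r q / m o r l q n p / r q o p l m n / n l p o m q r / o m n q r p l / p r q m n l o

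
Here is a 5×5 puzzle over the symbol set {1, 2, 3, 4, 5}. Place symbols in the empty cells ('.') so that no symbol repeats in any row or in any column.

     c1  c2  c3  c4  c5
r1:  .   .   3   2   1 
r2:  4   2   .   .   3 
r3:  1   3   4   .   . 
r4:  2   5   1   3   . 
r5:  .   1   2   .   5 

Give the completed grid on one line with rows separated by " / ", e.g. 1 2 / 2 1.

5 4 3 2 1 / 4 2 5 1 3 / 1 3 4 5 2 / 2 5 1 3 4 / 3 1 2 4 5

(r1,c1) = 5
(r1,c2) = 4
(r2,c3) = 5
(r2,c4) = 1
(r3,c4) = 5
(r3,c5) = 2
(r4,c5) = 4
(r5,c1) = 3
(r5,c4) = 4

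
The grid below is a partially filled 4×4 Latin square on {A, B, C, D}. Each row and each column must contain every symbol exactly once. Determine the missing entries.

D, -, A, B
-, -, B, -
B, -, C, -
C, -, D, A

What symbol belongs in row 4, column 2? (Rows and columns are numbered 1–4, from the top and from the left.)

B

(r1,c2): row 1 has {A,B,D}; column 2 is empty so far, so it must be C.
(r2,c1): row 2 has {B}; column 1 has {B,C,D}, so it must be A.
(r2,c2): row 2 has {A,B}; column 2 has {C}, so it must be D.
(r2,c4): row 2 has {A,B,D}; column 4 has {A,B}, so it must be C.
(r3,c2): row 3 has {B,C}; column 2 has {C,D}, so it must be A.
(r3,c4): row 3 has {A,B,C}; column 4 has {A,B,C}, so it must be D.
(r4,c2): row 4 has {A,C,D}; column 2 has {A,C,D}, so it must be B.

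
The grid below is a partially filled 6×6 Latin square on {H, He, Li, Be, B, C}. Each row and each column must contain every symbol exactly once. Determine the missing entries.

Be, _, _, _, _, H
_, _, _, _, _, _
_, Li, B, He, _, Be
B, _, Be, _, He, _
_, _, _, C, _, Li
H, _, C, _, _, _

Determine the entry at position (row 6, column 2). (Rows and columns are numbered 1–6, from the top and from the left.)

B

(r3,c1): row 3 has {He,Li,Be,B}; column 1 has {H,Be,B}, so it must be C.
(r3,c5): row 3 has {He,Li,Be,B,C}; column 5 has {He}, so it must be H.
(r4,c6): row 4 has {He,Be,B}; column 6 has {H,Li,Be}, so it must be C.
(r5,c1): row 5 has {Li,C}; column 1 has {H,Be,B,C}, so it must be He.
(r5,c3): row 5 has {He,Li,C}; column 3 has {Be,B,C}, so it must be H.
(r2,c1): row 2 is empty so far; column 1 has {H,He,Be,B,C}, so it must be Li.
(r2,c3): row 2 has {Li}; column 3 has {H,Be,B,C}, so it must be He.
(r2,c6): row 2 has {He,Li}; column 6 has {H,Li,Be,C}, so it must be B.
(r4,c2): row 4 has {He,Be,B,C}; column 2 has {Li}, so it must be H.
(r4,c4): row 4 has {H,He,Be,B,C}; column 4 has {He,C}, so it must be Li.
(r6,c6): row 6 has {H,C}; column 6 has {H,Li,Be,B,C}, so it must be He.
(r1,c3): row 1 has {H,Be}; column 3 has {H,He,Be,B,C}, so it must be Li.
(r1,c4): row 1 has {H,Li,Be}; column 4 has {He,Li,C}, so it must be B.
(r1,c5): row 1 has {H,Li,Be,B}; column 5 has {H,He}, so it must be C.
(r2,c5): row 2 has {He,Li,B}; column 5 has {H,He,C}, so it must be Be.
(r5,c5): row 5 has {H,He,Li,C}; column 5 has {H,He,Be,C}, so it must be B.
(r6,c4): row 6 has {H,He,C}; column 4 has {He,Li,B,C}, so it must be Be.
(r6,c5): row 6 has {H,He,Be,C}; column 5 has {H,He,Be,B,C}, so it must be Li.
(r1,c2): row 1 has {H,Li,Be,B,C}; column 2 has {H,Li}, so it must be He.
(r2,c2): row 2 has {He,Li,Be,B}; column 2 has {H,He,Li}, so it must be C.
(r2,c4): row 2 has {He,Li,Be,B,C}; column 4 has {He,Li,Be,B,C}, so it must be H.
(r5,c2): row 5 has {H,He,Li,B,C}; column 2 has {H,He,Li,C}, so it must be Be.
(r6,c2): row 6 has {H,He,Li,Be,C}; column 2 has {H,He,Li,Be,C}, so it must be B.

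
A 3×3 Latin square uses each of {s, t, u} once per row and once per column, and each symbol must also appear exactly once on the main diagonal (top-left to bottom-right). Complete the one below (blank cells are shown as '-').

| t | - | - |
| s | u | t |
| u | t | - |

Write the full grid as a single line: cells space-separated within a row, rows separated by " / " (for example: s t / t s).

row 1 has {t}; column 2 has {t,u} — only s is left for (r1,c2).
row 1 has {s,t}; column 3 has {t} — only u is left for (r1,c3).
row 3 has {t,u}; column 3 has {t,u}; the diagonal has {t,u} — only s is left for (r3,c3).

t s u / s u t / u t s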